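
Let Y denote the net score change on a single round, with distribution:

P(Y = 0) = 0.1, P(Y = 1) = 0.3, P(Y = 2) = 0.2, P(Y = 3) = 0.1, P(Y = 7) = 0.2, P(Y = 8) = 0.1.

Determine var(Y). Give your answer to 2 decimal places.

7.96

E[Y] = (0)(0.1) + (1)(0.3) + (2)(0.2) + (3)(0.1) + (7)(0.2) + (8)(0.1) = 3.2
E[Y²] = (0)²(0.1) + (1)²(0.3) + (2)²(0.2) + (3)²(0.1) + (7)²(0.2) + (8)²(0.1) = 18.2
var(Y) = E[Y²] − (E[Y])² = 18.2 − (3.2)² = 7.96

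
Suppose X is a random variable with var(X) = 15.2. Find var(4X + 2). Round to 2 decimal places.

243.20

var(4X + 2) = (4)²·var(X) = 16·15.2 = 243.2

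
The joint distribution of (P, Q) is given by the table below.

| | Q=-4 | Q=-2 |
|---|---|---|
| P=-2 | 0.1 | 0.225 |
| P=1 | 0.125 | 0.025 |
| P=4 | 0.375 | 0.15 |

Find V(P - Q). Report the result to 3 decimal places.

E[P] = 1.6,  E[Q] = -3.2,  E[PQ] = -6.05
V(P) = 9.85 − (1.6)² = 7.29;  V(Q) = 11.2 − (-3.2)² = 0.96
cov(P,Q) = -6.05 − (1.6)(-3.2) = -0.93
V(P - Q) = (1)²·7.29 + (-1)²·0.96 + 2·(1)·(-1)·-0.93 = 10.11

10.110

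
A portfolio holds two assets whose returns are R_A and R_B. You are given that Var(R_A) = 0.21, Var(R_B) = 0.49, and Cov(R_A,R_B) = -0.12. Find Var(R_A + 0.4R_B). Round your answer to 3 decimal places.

0.192

Var(R_A + 0.4R_B) = (1)²·Var(R_A) + (0.4)²·Var(R_B) + 2·(1)·(0.4)·Cov(R_A,R_B)
= 1·0.21 + 0.16·0.49 + 0.8·-0.12 = 0.1924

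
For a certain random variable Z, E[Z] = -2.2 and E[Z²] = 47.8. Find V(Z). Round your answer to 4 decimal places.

V(Z) = 47.8 − (-2.2)² = 42.96

42.9600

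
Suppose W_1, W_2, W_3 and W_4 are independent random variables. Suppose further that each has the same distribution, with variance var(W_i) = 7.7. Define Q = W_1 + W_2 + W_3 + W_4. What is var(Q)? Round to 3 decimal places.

By independence, var(Q) = (1)²var(W_1) + (1)²var(W_2) + (1)²var(W_3) + (1)²var(W_4)
= (1)²·7.7 + (1)²·7.7 + (1)²·7.7 + (1)²·7.7 = 30.8

30.800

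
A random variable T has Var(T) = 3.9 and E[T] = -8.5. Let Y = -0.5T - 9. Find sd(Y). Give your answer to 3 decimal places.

0.987

Var(-0.5T - 9) = (-0.5)²·3.9 = 0.975
sd(Y) = √0.975 ≈ 0.987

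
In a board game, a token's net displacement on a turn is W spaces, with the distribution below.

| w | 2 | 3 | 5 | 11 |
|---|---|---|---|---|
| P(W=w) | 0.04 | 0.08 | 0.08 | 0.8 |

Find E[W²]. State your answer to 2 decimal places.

E[W²] = (2)²(0.04) + (3)²(0.08) + (5)²(0.08) + (11)²(0.8) = 99.68

99.68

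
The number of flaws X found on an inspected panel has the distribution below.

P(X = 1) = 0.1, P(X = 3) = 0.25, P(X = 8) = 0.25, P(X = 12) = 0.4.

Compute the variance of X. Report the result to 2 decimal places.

17.43

E[X] = (1)(0.1) + (3)(0.25) + (8)(0.25) + (12)(0.4) = 7.65
E[X²] = (1)²(0.1) + (3)²(0.25) + (8)²(0.25) + (12)²(0.4) = 75.95
V(X) = E[X²] − (E[X])² = 75.95 − (7.65)² = 17.4275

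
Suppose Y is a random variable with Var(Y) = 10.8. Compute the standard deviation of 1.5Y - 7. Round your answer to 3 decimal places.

4.930

Var(1.5Y - 7) = (1.5)²·10.8 = 24.3
SD(1.5Y - 7) = √24.3 ≈ 4.930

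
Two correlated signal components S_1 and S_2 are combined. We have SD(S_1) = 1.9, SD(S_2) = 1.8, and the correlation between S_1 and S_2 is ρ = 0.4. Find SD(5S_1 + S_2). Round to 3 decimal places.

10.352

var(S_1) = (1.9)² = 3.61;  var(S_2) = (1.8)² = 3.24
cov(S_1,S_2) = ρ·SD(S_1)·SD(S_2) = 0.4·1.9·1.8 = 1.368
var(5S_1 + S_2) = (5)²·var(S_1) + (1)²·var(S_2) + 2·(5)·(1)·cov(S_1,S_2)
= 25·3.61 + 1·3.24 + 10·1.368 = 107.17
SD(5S_1 + S_2) = √107.17 ≈ 10.352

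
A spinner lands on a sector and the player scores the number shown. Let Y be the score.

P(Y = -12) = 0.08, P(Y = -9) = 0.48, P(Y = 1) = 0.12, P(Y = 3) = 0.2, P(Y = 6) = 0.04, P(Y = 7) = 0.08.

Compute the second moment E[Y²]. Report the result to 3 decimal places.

E[Y²] = (-12)²(0.08) + (-9)²(0.48) + (1)²(0.12) + (3)²(0.2) + (6)²(0.04) + (7)²(0.08) = 57.68

57.680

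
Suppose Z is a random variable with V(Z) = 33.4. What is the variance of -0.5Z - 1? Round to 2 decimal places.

8.35

V(-0.5Z - 1) = (-0.5)²·V(Z) = 0.25·33.4 = 8.35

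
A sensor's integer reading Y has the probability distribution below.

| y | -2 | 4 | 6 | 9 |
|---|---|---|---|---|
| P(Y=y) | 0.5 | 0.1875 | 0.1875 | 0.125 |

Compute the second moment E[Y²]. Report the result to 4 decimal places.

21.8750

E[Y²] = (-2)²(0.5) + (4)²(0.1875) + (6)²(0.1875) + (9)²(0.125) = 21.875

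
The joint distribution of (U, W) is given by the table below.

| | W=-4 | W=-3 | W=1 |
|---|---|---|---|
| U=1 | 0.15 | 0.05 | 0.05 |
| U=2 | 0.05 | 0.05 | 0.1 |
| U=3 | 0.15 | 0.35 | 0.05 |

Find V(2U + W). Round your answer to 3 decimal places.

5.648

E[U] = 2.3,  E[W] = -2.55,  E[UW] = -6
V(U) = 6 − (2.3)² = 0.71;  V(W) = 9.85 − (-2.55)² = 3.3475
Cov(U,W) = -6 − (2.3)(-2.55) = -0.135
V(2U + W) = (2)²·0.71 + (1)²·3.3475 + 2·(2)·(1)·-0.135 = 5.6475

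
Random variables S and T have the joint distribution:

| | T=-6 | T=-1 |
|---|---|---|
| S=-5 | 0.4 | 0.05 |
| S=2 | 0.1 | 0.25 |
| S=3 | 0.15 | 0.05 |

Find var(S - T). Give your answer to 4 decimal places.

11.9100

E[S] = -0.95,  E[T] = -4.25,  E[ST] = 7.7
var(S) = 14.45 − (-0.95)² = 13.5475;  var(T) = 23.75 − (-4.25)² = 5.6875
Cov(S,T) = 7.7 − (-0.95)(-4.25) = 3.6625
var(S - T) = (1)²·13.5475 + (-1)²·5.6875 + 2·(1)·(-1)·3.6625 = 11.91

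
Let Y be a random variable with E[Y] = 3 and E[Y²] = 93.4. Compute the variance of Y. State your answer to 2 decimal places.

84.40

V(Y) = 93.4 − (3)² = 84.4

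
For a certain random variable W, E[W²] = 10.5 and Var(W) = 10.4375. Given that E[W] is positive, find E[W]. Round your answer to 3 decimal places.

0.250

(E[W])² = E[W²] − Var(W) = 10.5 − 10.4375 = 0.0625
E[W] = √0.0625 = 0.25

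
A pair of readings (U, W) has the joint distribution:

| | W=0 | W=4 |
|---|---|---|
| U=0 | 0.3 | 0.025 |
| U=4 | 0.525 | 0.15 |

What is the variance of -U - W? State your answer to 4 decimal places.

6.8400

E[U] = 2.7,  E[W] = 0.7,  E[UW] = 2.4
Var(U) = 10.8 − (2.7)² = 3.51;  Var(W) = 2.8 − (0.7)² = 2.31
Cov(U,W) = 2.4 − (2.7)(0.7) = 0.51
Var(-U - W) = (-1)²·3.51 + (-1)²·2.31 + 2·(-1)·(-1)·0.51 = 6.84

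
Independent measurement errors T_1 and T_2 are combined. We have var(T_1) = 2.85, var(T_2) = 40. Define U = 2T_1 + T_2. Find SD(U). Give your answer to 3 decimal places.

7.169

By independence, var(U) = (2)²var(T_1) + (1)²var(T_2)
= (2)²·2.85 + (1)²·40 = 51.4
SD(U) = √51.4 ≈ 7.169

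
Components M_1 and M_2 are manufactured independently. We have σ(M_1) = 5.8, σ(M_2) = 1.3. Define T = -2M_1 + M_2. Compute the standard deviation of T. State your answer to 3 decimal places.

11.673

Var(M_1) = 33.64, Var(M_2) = 1.69
By independence, Var(T) = (-2)²Var(M_1) + (1)²Var(M_2)
= (-2)²·33.64 + (1)²·1.69 = 136.25
σ(T) = √136.25 ≈ 11.673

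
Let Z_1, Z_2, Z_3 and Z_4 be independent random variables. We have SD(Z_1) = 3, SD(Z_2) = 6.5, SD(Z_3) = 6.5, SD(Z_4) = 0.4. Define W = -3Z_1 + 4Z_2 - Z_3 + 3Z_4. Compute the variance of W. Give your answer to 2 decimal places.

V(Z_1) = 9, V(Z_2) = 42.25, V(Z_3) = 42.25, V(Z_4) = 0.16
By independence, V(W) = (-3)²V(Z_1) + (4)²V(Z_2) + (-1)²V(Z_3) + (3)²V(Z_4)
= (-3)²·9 + (4)²·42.25 + (-1)²·42.25 + (3)²·0.16 = 800.69

800.69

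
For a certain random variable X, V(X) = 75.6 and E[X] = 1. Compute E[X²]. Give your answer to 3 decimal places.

76.600

E[X²] = V(X) + (E[X])² = 75.6 + (1)² = 76.6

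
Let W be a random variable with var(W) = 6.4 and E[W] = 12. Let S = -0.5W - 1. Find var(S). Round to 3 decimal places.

1.600

var(-0.5W - 1) = (-0.5)²·var(W) = 0.25·6.4 = 1.6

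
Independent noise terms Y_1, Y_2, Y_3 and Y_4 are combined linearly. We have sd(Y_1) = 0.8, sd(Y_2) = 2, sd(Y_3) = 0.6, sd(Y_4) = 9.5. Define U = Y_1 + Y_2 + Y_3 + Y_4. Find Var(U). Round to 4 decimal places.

Var(Y_1) = 0.64, Var(Y_2) = 4, Var(Y_3) = 0.36, Var(Y_4) = 90.25
By independence, Var(U) = (1)²Var(Y_1) + (1)²Var(Y_2) + (1)²Var(Y_3) + (1)²Var(Y_4)
= (1)²·0.64 + (1)²·4 + (1)²·0.36 + (1)²·90.25 = 95.25

95.2500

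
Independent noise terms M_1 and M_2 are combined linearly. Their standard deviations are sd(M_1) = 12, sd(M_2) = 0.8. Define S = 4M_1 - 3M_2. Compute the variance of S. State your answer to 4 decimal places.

2309.7600

var(M_1) = 144, var(M_2) = 0.64
By independence, var(S) = (4)²var(M_1) + (-3)²var(M_2)
= (4)²·144 + (-3)²·0.64 = 2309.76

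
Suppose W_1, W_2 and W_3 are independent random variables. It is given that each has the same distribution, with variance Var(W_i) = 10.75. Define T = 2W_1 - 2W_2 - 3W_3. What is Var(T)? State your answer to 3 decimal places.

By independence, Var(T) = (2)²Var(W_1) + (-2)²Var(W_2) + (-3)²Var(W_3)
= (2)²·10.75 + (-2)²·10.75 + (-3)²·10.75 = 182.75

182.750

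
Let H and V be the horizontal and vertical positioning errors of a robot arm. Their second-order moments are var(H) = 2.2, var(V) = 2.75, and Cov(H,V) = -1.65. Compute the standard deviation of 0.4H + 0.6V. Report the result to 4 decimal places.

0.7416

var(0.4H + 0.6V) = (0.4)²·var(H) + (0.6)²·var(V) + 2·(0.4)·(0.6)·Cov(H,V)
= 0.16·2.2 + 0.36·2.75 + 0.48·-1.65 = 0.55
SD(0.4H + 0.6V) = √0.55 ≈ 0.7416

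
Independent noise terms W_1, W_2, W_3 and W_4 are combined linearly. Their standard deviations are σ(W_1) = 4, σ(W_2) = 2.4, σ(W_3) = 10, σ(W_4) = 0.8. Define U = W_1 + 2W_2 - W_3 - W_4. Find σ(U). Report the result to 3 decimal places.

Var(W_1) = 16, Var(W_2) = 5.76, Var(W_3) = 100, Var(W_4) = 0.64
By independence, Var(U) = (1)²Var(W_1) + (2)²Var(W_2) + (-1)²Var(W_3) + (-1)²Var(W_4)
= (1)²·16 + (2)²·5.76 + (-1)²·100 + (-1)²·0.64 = 139.68
σ(U) = √139.68 ≈ 11.819

11.819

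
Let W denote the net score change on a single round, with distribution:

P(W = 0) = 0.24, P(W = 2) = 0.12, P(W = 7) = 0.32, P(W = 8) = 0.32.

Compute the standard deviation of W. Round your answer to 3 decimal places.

E[W] = (0)(0.24) + (2)(0.12) + (7)(0.32) + (8)(0.32) = 5.04
E[W²] = (0)²(0.24) + (2)²(0.12) + (7)²(0.32) + (8)²(0.32) = 36.64
var(W) = E[W²] − (E[W])² = 36.64 − (5.04)² = 11.2384
SD(W) = √11.2384 ≈ 3.352

3.352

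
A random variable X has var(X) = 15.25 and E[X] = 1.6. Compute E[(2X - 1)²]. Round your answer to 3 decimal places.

65.840

E[2X - 1] = 2·1.6 − 1 = 2.2
var(2X - 1) = (2)²·15.25 = 61
E[(2X - 1)²] = var((2X - 1)) + (E[(2X - 1)])² = 61 + (2.2)² = 65.84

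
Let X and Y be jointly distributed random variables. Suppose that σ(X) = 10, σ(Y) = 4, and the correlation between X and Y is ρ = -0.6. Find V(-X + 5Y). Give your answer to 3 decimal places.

V(X) = (10)² = 100;  V(Y) = (4)² = 16
Cov(X,Y) = ρ·σ(X)·σ(Y) = -0.6·10·4 = -24
V(-X + 5Y) = (-1)²·V(X) + (5)²·V(Y) + 2·(-1)·(5)·Cov(X,Y)
= 1·100 + 25·16 + -10·-24 = 740

740.000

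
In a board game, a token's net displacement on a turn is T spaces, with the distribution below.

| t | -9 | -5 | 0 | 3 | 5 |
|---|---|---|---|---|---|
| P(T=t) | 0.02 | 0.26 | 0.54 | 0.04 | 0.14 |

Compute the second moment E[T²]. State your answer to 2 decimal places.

11.98

E[T²] = (-9)²(0.02) + (-5)²(0.26) + (0)²(0.54) + (3)²(0.04) + (5)²(0.14) = 11.98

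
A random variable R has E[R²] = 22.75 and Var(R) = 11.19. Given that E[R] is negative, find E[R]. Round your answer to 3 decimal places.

(E[R])² = E[R²] − Var(R) = 22.75 − 11.19 = 11.56
E[R] = −√11.56 = -3.4

-3.400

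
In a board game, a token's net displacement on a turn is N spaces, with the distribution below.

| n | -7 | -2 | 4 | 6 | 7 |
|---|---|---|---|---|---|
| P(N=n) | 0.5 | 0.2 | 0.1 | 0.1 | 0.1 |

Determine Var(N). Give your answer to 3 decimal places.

E[N] = (-7)(0.5) + (-2)(0.2) + (4)(0.1) + (6)(0.1) + (7)(0.1) = -2.2
E[N²] = (-7)²(0.5) + (-2)²(0.2) + (4)²(0.1) + (6)²(0.1) + (7)²(0.1) = 35.4
Var(N) = E[N²] − (E[N])² = 35.4 − (-2.2)² = 30.56

30.560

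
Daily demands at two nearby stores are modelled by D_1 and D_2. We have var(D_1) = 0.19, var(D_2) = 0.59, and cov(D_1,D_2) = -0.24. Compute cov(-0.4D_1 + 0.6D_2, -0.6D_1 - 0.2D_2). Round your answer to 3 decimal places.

0.042

cov(-0.4D_1 + 0.6D_2, -0.6D_1 - 0.2D_2) = (-0.4)(-0.6)var(D_1) + (0.6)(-0.2)var(D_2) + [(-0.4)(-0.2) + (0.6)(-0.6)]cov(D_1,D_2)
= 0.24·0.19 + -0.12·0.59 + -0.28·-0.24 = 0.042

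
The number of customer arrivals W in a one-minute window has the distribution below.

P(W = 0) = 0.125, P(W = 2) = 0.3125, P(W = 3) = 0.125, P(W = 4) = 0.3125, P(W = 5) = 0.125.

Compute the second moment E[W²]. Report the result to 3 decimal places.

E[W²] = (0)²(0.125) + (2)²(0.3125) + (3)²(0.125) + (4)²(0.3125) + (5)²(0.125) = 10.5

10.500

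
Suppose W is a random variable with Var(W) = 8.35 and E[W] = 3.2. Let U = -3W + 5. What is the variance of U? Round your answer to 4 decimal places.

Var(-3W + 5) = (-3)²·Var(W) = 9·8.35 = 75.15

75.1500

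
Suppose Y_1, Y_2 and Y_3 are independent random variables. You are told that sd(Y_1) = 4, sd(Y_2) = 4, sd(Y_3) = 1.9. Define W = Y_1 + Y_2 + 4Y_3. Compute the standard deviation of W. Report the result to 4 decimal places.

var(Y_1) = 16, var(Y_2) = 16, var(Y_3) = 3.61
By independence, var(W) = (1)²var(Y_1) + (1)²var(Y_2) + (4)²var(Y_3)
= (1)²·16 + (1)²·16 + (4)²·3.61 = 89.76
sd(W) = √89.76 ≈ 9.4742

9.4742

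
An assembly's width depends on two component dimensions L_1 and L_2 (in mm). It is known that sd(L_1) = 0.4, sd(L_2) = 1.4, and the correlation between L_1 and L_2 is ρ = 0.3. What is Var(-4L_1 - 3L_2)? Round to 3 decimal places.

Var(L_1) = (0.4)² = 0.16;  Var(L_2) = (1.4)² = 1.96
Cov(L_1,L_2) = ρ·sd(L_1)·sd(L_2) = 0.3·0.4·1.4 = 0.168
Var(-4L_1 - 3L_2) = (-4)²·Var(L_1) + (-3)²·Var(L_2) + 2·(-4)·(-3)·Cov(L_1,L_2)
= 16·0.16 + 9·1.96 + 24·0.168 = 24.232

24.232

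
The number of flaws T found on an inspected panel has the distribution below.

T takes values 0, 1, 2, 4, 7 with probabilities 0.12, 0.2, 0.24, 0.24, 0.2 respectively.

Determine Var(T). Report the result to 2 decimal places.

E[T] = (0)(0.12) + (1)(0.2) + (2)(0.24) + (4)(0.24) + (7)(0.2) = 3.04
E[T²] = (0)²(0.12) + (1)²(0.2) + (2)²(0.24) + (4)²(0.24) + (7)²(0.2) = 14.8
Var(T) = E[T²] − (E[T])² = 14.8 − (3.04)² = 5.5584

5.56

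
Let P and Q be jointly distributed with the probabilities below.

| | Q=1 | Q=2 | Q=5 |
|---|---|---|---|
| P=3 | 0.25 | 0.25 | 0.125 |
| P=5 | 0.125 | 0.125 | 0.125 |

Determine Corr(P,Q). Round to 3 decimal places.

0.143

E[P] = 3.75,  E[Q] = 2.375
E[PQ] = 9.125
Cov(P,Q) = E[PQ] − E[P]E[Q] = 9.125 − (3.75)(2.375) = 0.21875
Var(P) = 0.9375,  Var(Q) = 2.484375
ρ = 0.21875 / √(0.9375·2.484375) ≈ 0.143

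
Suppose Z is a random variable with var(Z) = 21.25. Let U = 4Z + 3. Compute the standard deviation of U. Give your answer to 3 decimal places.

var(4Z + 3) = (4)²·21.25 = 340
SD(U) = √340 ≈ 18.439

18.439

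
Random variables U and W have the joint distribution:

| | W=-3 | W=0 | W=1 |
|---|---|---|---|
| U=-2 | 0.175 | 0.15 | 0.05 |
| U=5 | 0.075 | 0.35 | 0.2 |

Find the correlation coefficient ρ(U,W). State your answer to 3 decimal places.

0.396

E[U] = 2.375,  E[W] = -0.5
E[UW] = 0.825
Cov(U,W) = E[UW] − E[U]E[W] = 0.825 − (2.375)(-0.5) = 2.0125
var(U) = 11.484375,  var(W) = 2.25
ρ = 2.0125 / √(11.484375·2.25) ≈ 0.396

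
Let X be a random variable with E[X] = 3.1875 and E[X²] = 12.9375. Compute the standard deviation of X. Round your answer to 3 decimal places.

1.667

V(X) = 12.9375 − (3.1875)² = 2.77734375
σ(X) = √2.77734375 ≈ 1.667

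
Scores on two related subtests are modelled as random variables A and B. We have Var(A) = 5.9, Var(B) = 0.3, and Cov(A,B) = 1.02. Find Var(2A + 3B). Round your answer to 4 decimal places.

Var(2A + 3B) = (2)²·Var(A) + (3)²·Var(B) + 2·(2)·(3)·Cov(A,B)
= 4·5.9 + 9·0.3 + 12·1.02 = 38.54

38.5400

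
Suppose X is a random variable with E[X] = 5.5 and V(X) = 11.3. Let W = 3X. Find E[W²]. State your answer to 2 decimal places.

E[3X] = 3·5.5 = 16.5
V(3X) = (3)²·11.3 = 101.7
E[W²] = V(W) + (E[W])² = 101.7 + (16.5)² = 373.95

373.95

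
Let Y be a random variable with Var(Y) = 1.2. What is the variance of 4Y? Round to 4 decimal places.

Var(4Y) = (4)²·Var(Y) = 16·1.2 = 19.2

19.2000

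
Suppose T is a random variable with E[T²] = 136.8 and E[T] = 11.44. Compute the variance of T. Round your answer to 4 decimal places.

var(T) = 136.8 − (11.44)² = 5.9264

5.9264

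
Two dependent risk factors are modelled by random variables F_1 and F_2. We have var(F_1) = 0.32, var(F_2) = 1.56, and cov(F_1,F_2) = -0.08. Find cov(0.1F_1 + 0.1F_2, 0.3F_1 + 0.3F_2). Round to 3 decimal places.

0.052

cov(0.1F_1 + 0.1F_2, 0.3F_1 + 0.3F_2) = (0.1)(0.3)var(F_1) + (0.1)(0.3)var(F_2) + [(0.1)(0.3) + (0.1)(0.3)]cov(F_1,F_2)
= 0.03·0.32 + 0.03·1.56 + 0.06·-0.08 = 0.0516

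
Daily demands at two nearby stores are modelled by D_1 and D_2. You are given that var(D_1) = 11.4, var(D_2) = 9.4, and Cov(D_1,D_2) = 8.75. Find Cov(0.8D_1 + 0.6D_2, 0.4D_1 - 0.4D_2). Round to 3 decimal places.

Cov(0.8D_1 + 0.6D_2, 0.4D_1 - 0.4D_2) = (0.8)(0.4)var(D_1) + (0.6)(-0.4)var(D_2) + [(0.8)(-0.4) + (0.6)(0.4)]Cov(D_1,D_2)
= 0.32·11.4 + -0.24·9.4 + -0.08·8.75 = 0.692

0.692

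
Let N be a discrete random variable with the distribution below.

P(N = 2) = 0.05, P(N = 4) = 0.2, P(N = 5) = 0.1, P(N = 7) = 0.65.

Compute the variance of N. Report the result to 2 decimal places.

2.35

E[N] = (2)(0.05) + (4)(0.2) + (5)(0.1) + (7)(0.65) = 5.95
E[N²] = (2)²(0.05) + (4)²(0.2) + (5)²(0.1) + (7)²(0.65) = 37.75
V(N) = E[N²] − (E[N])² = 37.75 − (5.95)² = 2.3475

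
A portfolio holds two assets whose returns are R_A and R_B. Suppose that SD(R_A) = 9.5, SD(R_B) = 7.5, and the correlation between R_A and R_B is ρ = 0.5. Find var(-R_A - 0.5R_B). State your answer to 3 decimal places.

139.938

var(R_A) = (9.5)² = 90.25;  var(R_B) = (7.5)² = 56.25
cov(R_A,R_B) = ρ·SD(R_A)·SD(R_B) = 0.5·9.5·7.5 = 35.625
var(-R_A - 0.5R_B) = (-1)²·var(R_A) + (-0.5)²·var(R_B) + 2·(-1)·(-0.5)·cov(R_A,R_B)
= 1·90.25 + 0.25·56.25 + 1·35.625 = 139.9375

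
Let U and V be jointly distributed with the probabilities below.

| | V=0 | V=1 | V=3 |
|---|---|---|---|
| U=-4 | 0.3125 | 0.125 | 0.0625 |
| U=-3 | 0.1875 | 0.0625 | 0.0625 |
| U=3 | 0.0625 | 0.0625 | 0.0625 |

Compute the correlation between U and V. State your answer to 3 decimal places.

0.230

E[U] = -2.375,  E[V] = 0.8125
E[UV] = -1.25
cov(U,V) = E[UV] − E[U]E[V] = -1.25 − (-2.375)(0.8125) = 0.6796875
Var(U) = 6.859375,  Var(V) = 1.27734375
ρ = 0.6796875 / √(6.859375·1.27734375) ≈ 0.230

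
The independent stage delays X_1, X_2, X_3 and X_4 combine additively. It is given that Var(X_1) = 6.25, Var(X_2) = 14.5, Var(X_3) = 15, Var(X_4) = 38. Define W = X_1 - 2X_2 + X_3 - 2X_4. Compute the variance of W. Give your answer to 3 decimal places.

231.250

By independence, Var(W) = (1)²Var(X_1) + (-2)²Var(X_2) + (1)²Var(X_3) + (-2)²Var(X_4)
= (1)²·6.25 + (-2)²·14.5 + (1)²·15 + (-2)²·38 = 231.25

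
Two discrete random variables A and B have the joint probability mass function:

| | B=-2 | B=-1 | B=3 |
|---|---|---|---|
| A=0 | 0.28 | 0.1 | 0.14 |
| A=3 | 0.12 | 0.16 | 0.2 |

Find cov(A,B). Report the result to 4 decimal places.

E[A] = 1.44,  E[B] = -0.04
E[AB] = 0.6
cov(A,B) = E[AB] − E[A]E[B] = 0.6 − (1.44)(-0.04) = 0.6576

0.6576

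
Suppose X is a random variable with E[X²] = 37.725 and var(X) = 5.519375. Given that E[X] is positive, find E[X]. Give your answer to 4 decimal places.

(E[X])² = E[X²] − var(X) = 37.725 − 5.519375 = 32.205625
E[X] = √32.205625 = 5.675

5.6750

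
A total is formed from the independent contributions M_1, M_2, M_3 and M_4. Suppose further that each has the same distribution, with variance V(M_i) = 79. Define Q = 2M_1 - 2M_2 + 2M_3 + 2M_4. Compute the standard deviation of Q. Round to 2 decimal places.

35.55

By independence, V(Q) = (2)²V(M_1) + (-2)²V(M_2) + (2)²V(M_3) + (2)²V(M_4)
= (2)²·79 + (-2)²·79 + (2)²·79 + (2)²·79 = 1264
sd(Q) = √1264 ≈ 35.55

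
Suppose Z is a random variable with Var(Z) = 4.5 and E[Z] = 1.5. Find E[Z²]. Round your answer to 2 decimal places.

6.75

E[Z²] = Var(Z) + (E[Z])² = 4.5 + (1.5)² = 6.75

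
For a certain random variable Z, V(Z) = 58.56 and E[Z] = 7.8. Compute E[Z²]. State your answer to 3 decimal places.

119.400

E[Z²] = V(Z) + (E[Z])² = 58.56 + (7.8)² = 119.4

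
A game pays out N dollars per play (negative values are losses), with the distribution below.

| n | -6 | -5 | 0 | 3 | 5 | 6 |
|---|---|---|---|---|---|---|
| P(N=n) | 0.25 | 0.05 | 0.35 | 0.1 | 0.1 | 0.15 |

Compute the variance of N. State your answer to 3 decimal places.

19.048

E[N] = (-6)(0.25) + (-5)(0.05) + (0)(0.35) + (3)(0.1) + (5)(0.1) + (6)(0.15) = -0.05
E[N²] = (-6)²(0.25) + (-5)²(0.05) + (0)²(0.35) + (3)²(0.1) + (5)²(0.1) + (6)²(0.15) = 19.05
var(N) = E[N²] − (E[N])² = 19.05 − (-0.05)² = 19.0475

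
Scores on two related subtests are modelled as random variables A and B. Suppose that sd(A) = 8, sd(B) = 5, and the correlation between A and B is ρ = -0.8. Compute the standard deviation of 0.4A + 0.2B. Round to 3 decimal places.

V(A) = (8)² = 64;  V(B) = (5)² = 25
Cov(A,B) = ρ·sd(A)·sd(B) = -0.8·8·5 = -32
V(0.4A + 0.2B) = (0.4)²·V(A) + (0.2)²·V(B) + 2·(0.4)·(0.2)·Cov(A,B)
= 0.16·64 + 0.04·25 + 0.16·-32 = 6.12
sd(0.4A + 0.2B) = √6.12 ≈ 2.474

2.474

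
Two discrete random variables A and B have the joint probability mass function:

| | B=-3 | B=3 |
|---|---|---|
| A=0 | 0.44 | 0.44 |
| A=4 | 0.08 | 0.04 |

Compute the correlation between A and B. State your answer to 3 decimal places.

-0.108

E[A] = 0.48,  E[B] = -0.12
E[AB] = -0.48
Cov(A,B) = E[AB] − E[A]E[B] = -0.48 − (0.48)(-0.12) = -0.4224
Var(A) = 1.6896,  Var(B) = 8.9856
ρ = -0.4224 / √(1.6896·8.9856) ≈ -0.108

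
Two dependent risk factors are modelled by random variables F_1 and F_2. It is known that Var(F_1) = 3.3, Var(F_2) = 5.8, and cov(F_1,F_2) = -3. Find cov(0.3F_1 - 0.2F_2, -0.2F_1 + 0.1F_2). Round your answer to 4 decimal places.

cov(0.3F_1 - 0.2F_2, -0.2F_1 + 0.1F_2) = (0.3)(-0.2)Var(F_1) + (-0.2)(0.1)Var(F_2) + [(0.3)(0.1) + (-0.2)(-0.2)]cov(F_1,F_2)
= -0.06·3.3 + -0.02·5.8 + 0.07·-3 = -0.524

-0.5240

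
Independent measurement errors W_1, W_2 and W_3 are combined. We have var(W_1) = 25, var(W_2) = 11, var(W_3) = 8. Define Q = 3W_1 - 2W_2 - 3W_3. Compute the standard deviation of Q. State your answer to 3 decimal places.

18.466

By independence, var(Q) = (3)²var(W_1) + (-2)²var(W_2) + (-3)²var(W_3)
= (3)²·25 + (-2)²·11 + (-3)²·8 = 341
SD(Q) = √341 ≈ 18.466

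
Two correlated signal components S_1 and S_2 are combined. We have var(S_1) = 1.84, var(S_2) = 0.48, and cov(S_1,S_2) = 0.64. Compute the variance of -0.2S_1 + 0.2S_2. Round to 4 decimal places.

var(-0.2S_1 + 0.2S_2) = (-0.2)²·var(S_1) + (0.2)²·var(S_2) + 2·(-0.2)·(0.2)·cov(S_1,S_2)
= 0.04·1.84 + 0.04·0.48 + -0.08·0.64 = 0.0416

0.0416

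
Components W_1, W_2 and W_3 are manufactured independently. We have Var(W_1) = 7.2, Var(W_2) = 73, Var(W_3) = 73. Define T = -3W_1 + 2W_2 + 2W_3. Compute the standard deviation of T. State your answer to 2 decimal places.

By independence, Var(T) = (-3)²Var(W_1) + (2)²Var(W_2) + (2)²Var(W_3)
= (-3)²·7.2 + (2)²·73 + (2)²·73 = 648.8
σ(T) = √648.8 ≈ 25.47

25.47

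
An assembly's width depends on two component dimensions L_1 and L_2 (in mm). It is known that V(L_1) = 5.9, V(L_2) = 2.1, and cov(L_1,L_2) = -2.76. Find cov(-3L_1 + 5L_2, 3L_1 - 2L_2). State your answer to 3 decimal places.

-132.060

cov(-3L_1 + 5L_2, 3L_1 - 2L_2) = (-3)(3)V(L_1) + (5)(-2)V(L_2) + [(-3)(-2) + (5)(3)]cov(L_1,L_2)
= -9·5.9 + -10·2.1 + 21·-2.76 = -132.06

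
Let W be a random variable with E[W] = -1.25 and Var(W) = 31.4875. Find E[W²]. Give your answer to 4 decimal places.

E[W²] = Var(W) + (E[W])² = 31.4875 + (-1.25)² = 33.05

33.0500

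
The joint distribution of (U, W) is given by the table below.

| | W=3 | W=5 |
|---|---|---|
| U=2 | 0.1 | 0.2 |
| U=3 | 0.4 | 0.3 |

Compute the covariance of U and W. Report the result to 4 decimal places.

-0.1000

E[U] = 2.7,  E[W] = 4
E[UW] = 10.7
Cov(U,W) = E[UW] − E[U]E[W] = 10.7 − (2.7)(4) = -0.1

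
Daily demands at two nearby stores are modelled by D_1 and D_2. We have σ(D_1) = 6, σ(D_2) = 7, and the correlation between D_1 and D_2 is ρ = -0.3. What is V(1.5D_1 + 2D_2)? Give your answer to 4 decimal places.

V(D_1) = (6)² = 36;  V(D_2) = (7)² = 49
cov(D_1,D_2) = ρ·σ(D_1)·σ(D_2) = -0.3·6·7 = -12.6
V(1.5D_1 + 2D_2) = (1.5)²·V(D_1) + (2)²·V(D_2) + 2·(1.5)·(2)·cov(D_1,D_2)
= 2.25·36 + 4·49 + 6·-12.6 = 201.4

201.4000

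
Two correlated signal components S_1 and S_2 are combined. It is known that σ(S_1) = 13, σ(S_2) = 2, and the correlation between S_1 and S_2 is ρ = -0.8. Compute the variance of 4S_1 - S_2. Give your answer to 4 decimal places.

Var(S_1) = (13)² = 169;  Var(S_2) = (2)² = 4
cov(S_1,S_2) = ρ·σ(S_1)·σ(S_2) = -0.8·13·2 = -20.8
Var(4S_1 - S_2) = (4)²·Var(S_1) + (-1)²·Var(S_2) + 2·(4)·(-1)·cov(S_1,S_2)
= 16·169 + 1·4 + -8·-20.8 = 2874.4

2874.4000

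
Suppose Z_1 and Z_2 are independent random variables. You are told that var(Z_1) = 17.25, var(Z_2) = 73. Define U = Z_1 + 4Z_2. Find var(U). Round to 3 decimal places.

1185.250

By independence, var(U) = (1)²var(Z_1) + (4)²var(Z_2)
= (1)²·17.25 + (4)²·73 = 1185.25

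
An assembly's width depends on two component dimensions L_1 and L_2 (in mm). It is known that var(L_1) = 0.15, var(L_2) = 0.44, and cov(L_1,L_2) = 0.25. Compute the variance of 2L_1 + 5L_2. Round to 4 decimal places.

var(2L_1 + 5L_2) = (2)²·var(L_1) + (5)²·var(L_2) + 2·(2)·(5)·cov(L_1,L_2)
= 4·0.15 + 25·0.44 + 20·0.25 = 16.6

16.6000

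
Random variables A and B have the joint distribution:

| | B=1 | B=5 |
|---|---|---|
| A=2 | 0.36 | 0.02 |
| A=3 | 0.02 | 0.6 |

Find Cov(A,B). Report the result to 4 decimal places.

E[A] = 2.62,  E[B] = 3.48
E[AB] = 9.98
Cov(A,B) = E[AB] − E[A]E[B] = 9.98 − (2.62)(3.48) = 0.8624

0.8624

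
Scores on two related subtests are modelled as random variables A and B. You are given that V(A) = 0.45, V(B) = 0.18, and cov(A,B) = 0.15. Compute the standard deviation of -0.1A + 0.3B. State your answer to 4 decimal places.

0.1082

V(-0.1A + 0.3B) = (-0.1)²·V(A) + (0.3)²·V(B) + 2·(-0.1)·(0.3)·cov(A,B)
= 0.01·0.45 + 0.09·0.18 + -0.06·0.15 = 0.0117
SD(-0.1A + 0.3B) = √0.0117 ≈ 0.1082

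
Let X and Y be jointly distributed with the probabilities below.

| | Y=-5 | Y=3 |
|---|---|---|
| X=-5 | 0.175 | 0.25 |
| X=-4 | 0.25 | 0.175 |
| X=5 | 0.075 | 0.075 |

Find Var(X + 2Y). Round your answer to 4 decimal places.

74.5194

E[X] = -3.075,  E[Y] = -1,  E[XY] = 2.775
Var(X) = 21.175 − (-3.075)² = 11.719375;  Var(Y) = 17 − (-1)² = 16
cov(X,Y) = 2.775 − (-3.075)(-1) = -0.3
Var(X + 2Y) = (1)²·11.719375 + (2)²·16 + 2·(1)·(2)·-0.3 = 74.519375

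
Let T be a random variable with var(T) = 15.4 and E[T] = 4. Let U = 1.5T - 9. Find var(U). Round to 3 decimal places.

34.650

var(1.5T - 9) = (1.5)²·var(T) = 2.25·15.4 = 34.65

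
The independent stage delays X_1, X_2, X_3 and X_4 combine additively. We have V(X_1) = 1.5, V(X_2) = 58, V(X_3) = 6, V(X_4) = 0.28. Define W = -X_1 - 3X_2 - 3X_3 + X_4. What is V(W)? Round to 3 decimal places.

577.780

By independence, V(W) = (-1)²V(X_1) + (-3)²V(X_2) + (-3)²V(X_3) + (1)²V(X_4)
= (-1)²·1.5 + (-3)²·58 + (-3)²·6 + (1)²·0.28 = 577.78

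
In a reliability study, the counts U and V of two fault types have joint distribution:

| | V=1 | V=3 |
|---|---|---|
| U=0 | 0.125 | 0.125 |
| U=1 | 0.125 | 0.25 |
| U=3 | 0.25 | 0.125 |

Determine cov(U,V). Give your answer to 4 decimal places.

-0.2500

E[U] = 1.5,  E[V] = 2
E[UV] = 2.75
cov(U,V) = E[UV] − E[U]E[V] = 2.75 − (1.5)(2) = -0.25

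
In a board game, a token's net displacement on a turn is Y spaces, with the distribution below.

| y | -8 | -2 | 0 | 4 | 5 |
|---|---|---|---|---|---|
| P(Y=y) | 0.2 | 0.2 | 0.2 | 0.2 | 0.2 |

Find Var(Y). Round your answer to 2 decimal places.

21.76

E[Y] = (-8)(0.2) + (-2)(0.2) + (0)(0.2) + (4)(0.2) + (5)(0.2) = -0.2
E[Y²] = (-8)²(0.2) + (-2)²(0.2) + (0)²(0.2) + (4)²(0.2) + (5)²(0.2) = 21.8
Var(Y) = E[Y²] − (E[Y])² = 21.8 − (-0.2)² = 21.76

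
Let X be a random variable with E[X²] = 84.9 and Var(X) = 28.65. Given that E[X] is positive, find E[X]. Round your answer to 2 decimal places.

(E[X])² = E[X²] − Var(X) = 84.9 − 28.65 = 56.25
E[X] = √56.25 = 7.5

7.50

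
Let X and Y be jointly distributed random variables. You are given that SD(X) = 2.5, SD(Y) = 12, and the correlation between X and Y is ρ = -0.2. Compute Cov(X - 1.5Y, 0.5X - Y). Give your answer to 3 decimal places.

Var(X) = (2.5)² = 6.25;  Var(Y) = (12)² = 144
Cov(X,Y) = ρ·SD(X)·SD(Y) = -0.2·2.5·12 = -6
Cov(X - 1.5Y, 0.5X - Y) = (1)(0.5)Var(X) + (-1.5)(-1)Var(Y) + [(1)(-1) + (-1.5)(0.5)]Cov(X,Y)
= 0.5·6.25 + 1.5·144 + -1.75·-6 = 229.625

229.625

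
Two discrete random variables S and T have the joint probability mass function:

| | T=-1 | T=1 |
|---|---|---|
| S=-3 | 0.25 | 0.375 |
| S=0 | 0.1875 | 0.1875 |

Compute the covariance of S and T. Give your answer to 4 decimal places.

-0.1406

E[S] = -1.875,  E[T] = 0.125
E[ST] = -0.375
cov(S,T) = E[ST] − E[S]E[T] = -0.375 − (-1.875)(0.125) = -0.140625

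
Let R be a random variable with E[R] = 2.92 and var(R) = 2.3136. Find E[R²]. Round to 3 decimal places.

10.840

E[R²] = var(R) + (E[R])² = 2.3136 + (2.92)² = 10.84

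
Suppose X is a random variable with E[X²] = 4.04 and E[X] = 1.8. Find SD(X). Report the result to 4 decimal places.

0.8944

Var(X) = 4.04 − (1.8)² = 0.8
SD(X) = √0.8 ≈ 0.8944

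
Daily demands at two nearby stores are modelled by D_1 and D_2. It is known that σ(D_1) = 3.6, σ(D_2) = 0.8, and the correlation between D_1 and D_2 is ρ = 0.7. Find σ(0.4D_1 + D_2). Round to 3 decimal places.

2.080

V(D_1) = (3.6)² = 12.96;  V(D_2) = (0.8)² = 0.64
Cov(D_1,D_2) = ρ·σ(D_1)·σ(D_2) = 0.7·3.6·0.8 = 2.016
V(0.4D_1 + D_2) = (0.4)²·V(D_1) + (1)²·V(D_2) + 2·(0.4)·(1)·Cov(D_1,D_2)
= 0.16·12.96 + 1·0.64 + 0.8·2.016 = 4.3264
σ(0.4D_1 + D_2) = √4.3264 ≈ 2.080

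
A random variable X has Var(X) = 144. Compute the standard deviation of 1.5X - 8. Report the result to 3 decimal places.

18.000

Var(1.5X - 8) = (1.5)²·144 = 324
SD(1.5X - 8) = √324 ≈ 18.000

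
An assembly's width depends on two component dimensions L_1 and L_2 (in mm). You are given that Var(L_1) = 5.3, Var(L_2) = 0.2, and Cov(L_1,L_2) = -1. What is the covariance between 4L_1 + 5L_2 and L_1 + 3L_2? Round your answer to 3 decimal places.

Cov(4L_1 + 5L_2, L_1 + 3L_2) = (4)(1)Var(L_1) + (5)(3)Var(L_2) + [(4)(3) + (5)(1)]Cov(L_1,L_2)
= 4·5.3 + 15·0.2 + 17·-1 = 7.2

7.200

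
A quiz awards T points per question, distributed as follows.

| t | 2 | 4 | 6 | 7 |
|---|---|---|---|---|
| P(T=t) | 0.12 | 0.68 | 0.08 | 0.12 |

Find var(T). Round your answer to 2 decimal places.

E[T] = (2)(0.12) + (4)(0.68) + (6)(0.08) + (7)(0.12) = 4.28
E[T²] = (2)²(0.12) + (4)²(0.68) + (6)²(0.08) + (7)²(0.12) = 20.12
var(T) = E[T²] − (E[T])² = 20.12 − (4.28)² = 1.8016

1.80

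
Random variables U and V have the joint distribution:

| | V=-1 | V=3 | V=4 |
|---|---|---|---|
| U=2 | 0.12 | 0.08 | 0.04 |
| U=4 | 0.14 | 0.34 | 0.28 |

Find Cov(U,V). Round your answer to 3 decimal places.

0.534

E[U] = 3.52,  E[V] = 2.28
E[UV] = 8.56
Cov(U,V) = E[UV] − E[U]E[V] = 8.56 − (3.52)(2.28) = 0.5344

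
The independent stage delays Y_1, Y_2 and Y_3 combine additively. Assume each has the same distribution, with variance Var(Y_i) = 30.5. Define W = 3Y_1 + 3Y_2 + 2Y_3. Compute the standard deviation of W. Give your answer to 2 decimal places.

By independence, Var(W) = (3)²Var(Y_1) + (3)²Var(Y_2) + (2)²Var(Y_3)
= (3)²·30.5 + (3)²·30.5 + (2)²·30.5 = 671
sd(W) = √671 ≈ 25.90

25.90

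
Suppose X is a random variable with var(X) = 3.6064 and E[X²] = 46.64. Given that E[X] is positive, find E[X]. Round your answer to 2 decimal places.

(E[X])² = E[X²] − var(X) = 46.64 − 3.6064 = 43.0336
E[X] = √43.0336 = 6.56

6.56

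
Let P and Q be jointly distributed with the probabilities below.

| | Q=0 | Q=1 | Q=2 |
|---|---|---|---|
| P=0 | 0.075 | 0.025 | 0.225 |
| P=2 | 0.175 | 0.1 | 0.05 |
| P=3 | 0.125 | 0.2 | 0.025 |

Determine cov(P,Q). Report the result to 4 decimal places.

E[P] = 1.7,  E[Q] = 0.925
E[PQ] = 1.15
cov(P,Q) = E[PQ] − E[P]E[Q] = 1.15 − (1.7)(0.925) = -0.4225

-0.4225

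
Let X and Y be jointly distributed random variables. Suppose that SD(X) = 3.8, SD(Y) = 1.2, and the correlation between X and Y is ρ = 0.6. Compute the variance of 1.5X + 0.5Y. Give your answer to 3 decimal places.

36.954

Var(X) = (3.8)² = 14.44;  Var(Y) = (1.2)² = 1.44
cov(X,Y) = ρ·SD(X)·SD(Y) = 0.6·3.8·1.2 = 2.736
Var(1.5X + 0.5Y) = (1.5)²·Var(X) + (0.5)²·Var(Y) + 2·(1.5)·(0.5)·cov(X,Y)
= 2.25·14.44 + 0.25·1.44 + 1.5·2.736 = 36.954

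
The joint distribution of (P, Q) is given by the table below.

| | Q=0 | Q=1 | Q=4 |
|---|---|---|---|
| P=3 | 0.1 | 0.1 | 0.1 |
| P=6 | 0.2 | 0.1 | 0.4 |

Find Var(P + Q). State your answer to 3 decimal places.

6.210

E[P] = 5.1,  E[Q] = 2.2,  E[PQ] = 11.7
Var(P) = 27.9 − (5.1)² = 1.89;  Var(Q) = 8.2 − (2.2)² = 3.36
cov(P,Q) = 11.7 − (5.1)(2.2) = 0.48
Var(P + Q) = (1)²·1.89 + (1)²·3.36 + 2·(1)·(1)·0.48 = 6.21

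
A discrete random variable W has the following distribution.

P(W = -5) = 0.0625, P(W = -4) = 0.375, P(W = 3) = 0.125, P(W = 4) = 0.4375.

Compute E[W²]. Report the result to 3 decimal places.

15.688

E[W²] = (-5)²(0.0625) + (-4)²(0.375) + (3)²(0.125) + (4)²(0.4375) = 15.6875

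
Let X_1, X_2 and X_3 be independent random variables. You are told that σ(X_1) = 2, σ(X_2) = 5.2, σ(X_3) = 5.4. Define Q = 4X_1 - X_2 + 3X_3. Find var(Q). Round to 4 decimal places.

353.4800

var(X_1) = 4, var(X_2) = 27.04, var(X_3) = 29.16
By independence, var(Q) = (4)²var(X_1) + (-1)²var(X_2) + (3)²var(X_3)
= (4)²·4 + (-1)²·27.04 + (3)²·29.16 = 353.48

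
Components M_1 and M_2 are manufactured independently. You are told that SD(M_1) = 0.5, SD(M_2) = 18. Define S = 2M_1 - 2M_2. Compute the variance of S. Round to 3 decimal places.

1297.000

var(M_1) = 0.25, var(M_2) = 324
By independence, var(S) = (2)²var(M_1) + (-2)²var(M_2)
= (2)²·0.25 + (-2)²·324 = 1297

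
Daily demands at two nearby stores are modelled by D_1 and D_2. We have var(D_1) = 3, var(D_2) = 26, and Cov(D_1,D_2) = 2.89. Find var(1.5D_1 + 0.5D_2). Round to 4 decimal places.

17.5850

var(1.5D_1 + 0.5D_2) = (1.5)²·var(D_1) + (0.5)²·var(D_2) + 2·(1.5)·(0.5)·Cov(D_1,D_2)
= 2.25·3 + 0.25·26 + 1.5·2.89 = 17.585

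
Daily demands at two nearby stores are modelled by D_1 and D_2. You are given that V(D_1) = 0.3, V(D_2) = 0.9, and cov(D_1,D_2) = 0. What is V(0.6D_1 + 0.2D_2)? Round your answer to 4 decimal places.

V(0.6D_1 + 0.2D_2) = (0.6)²·V(D_1) + (0.2)²·V(D_2) + 2·(0.6)·(0.2)·cov(D_1,D_2)
= 0.36·0.3 + 0.04·0.9 + 0.24·0 = 0.144

0.1440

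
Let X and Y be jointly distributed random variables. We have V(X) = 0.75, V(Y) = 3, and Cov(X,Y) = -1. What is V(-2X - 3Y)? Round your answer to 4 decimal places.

18.0000

V(-2X - 3Y) = (-2)²·V(X) + (-3)²·V(Y) + 2·(-2)·(-3)·Cov(X,Y)
= 4·0.75 + 9·3 + 12·-1 = 18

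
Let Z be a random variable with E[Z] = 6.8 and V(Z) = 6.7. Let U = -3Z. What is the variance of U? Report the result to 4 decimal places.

60.3000

V(-3Z) = (-3)²·V(Z) = 9·6.7 = 60.3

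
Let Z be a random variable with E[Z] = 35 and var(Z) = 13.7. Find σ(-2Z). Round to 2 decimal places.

7.40

var(-2Z) = (-2)²·13.7 = 54.8
σ(-2Z) = √54.8 ≈ 7.40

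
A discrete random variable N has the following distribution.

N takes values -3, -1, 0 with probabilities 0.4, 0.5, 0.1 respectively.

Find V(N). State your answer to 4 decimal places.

E[N] = (-3)(0.4) + (-1)(0.5) + (0)(0.1) = -1.7
E[N²] = (-3)²(0.4) + (-1)²(0.5) + (0)²(0.1) = 4.1
V(N) = E[N²] − (E[N])² = 4.1 − (-1.7)² = 1.21

1.2100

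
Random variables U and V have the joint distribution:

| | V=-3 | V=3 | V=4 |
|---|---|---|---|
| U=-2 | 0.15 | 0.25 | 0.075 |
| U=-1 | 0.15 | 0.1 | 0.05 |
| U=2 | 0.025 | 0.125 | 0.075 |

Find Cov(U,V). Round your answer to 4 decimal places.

0.9500

E[U] = -0.8,  E[V] = 1.25
E[UV] = -0.05
Cov(U,V) = E[UV] − E[U]E[V] = -0.05 − (-0.8)(1.25) = 0.95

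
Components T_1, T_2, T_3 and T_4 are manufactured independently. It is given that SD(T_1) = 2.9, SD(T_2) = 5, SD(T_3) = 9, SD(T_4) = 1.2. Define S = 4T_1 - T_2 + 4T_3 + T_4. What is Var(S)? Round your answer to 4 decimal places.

Var(T_1) = 8.41, Var(T_2) = 25, Var(T_3) = 81, Var(T_4) = 1.44
By independence, Var(S) = (4)²Var(T_1) + (-1)²Var(T_2) + (4)²Var(T_3) + (1)²Var(T_4)
= (4)²·8.41 + (-1)²·25 + (4)²·81 + (1)²·1.44 = 1457

1457.0000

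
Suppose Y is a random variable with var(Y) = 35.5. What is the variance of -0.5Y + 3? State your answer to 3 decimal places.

8.875

var(-0.5Y + 3) = (-0.5)²·var(Y) = 0.25·35.5 = 8.875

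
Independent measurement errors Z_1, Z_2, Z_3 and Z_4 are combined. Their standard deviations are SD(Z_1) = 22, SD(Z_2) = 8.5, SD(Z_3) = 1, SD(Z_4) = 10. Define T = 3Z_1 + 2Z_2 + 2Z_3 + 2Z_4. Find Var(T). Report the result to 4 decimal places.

5049.0000

Var(Z_1) = 484, Var(Z_2) = 72.25, Var(Z_3) = 1, Var(Z_4) = 100
By independence, Var(T) = (3)²Var(Z_1) + (2)²Var(Z_2) + (2)²Var(Z_3) + (2)²Var(Z_4)
= (3)²·484 + (2)²·72.25 + (2)²·1 + (2)²·100 = 5049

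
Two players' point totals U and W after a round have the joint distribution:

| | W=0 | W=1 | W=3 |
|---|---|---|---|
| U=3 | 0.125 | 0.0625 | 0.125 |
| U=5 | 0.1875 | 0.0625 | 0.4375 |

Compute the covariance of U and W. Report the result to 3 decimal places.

E[U] = 4.375,  E[W] = 1.8125
E[UW] = 8.1875
Cov(U,W) = E[UW] − E[U]E[W] = 8.1875 − (4.375)(1.8125) = 0.2578125

0.258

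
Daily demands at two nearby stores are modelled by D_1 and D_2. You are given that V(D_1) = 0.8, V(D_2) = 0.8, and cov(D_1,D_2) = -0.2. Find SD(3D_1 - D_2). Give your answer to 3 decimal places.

V(3D_1 - D_2) = (3)²·V(D_1) + (-1)²·V(D_2) + 2·(3)·(-1)·cov(D_1,D_2)
= 9·0.8 + 1·0.8 + -6·-0.2 = 9.2
SD(3D_1 - D_2) = √9.2 ≈ 3.033

3.033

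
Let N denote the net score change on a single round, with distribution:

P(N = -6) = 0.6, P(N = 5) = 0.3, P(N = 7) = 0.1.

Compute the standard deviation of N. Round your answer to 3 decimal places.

5.660

E[N] = (-6)(0.6) + (5)(0.3) + (7)(0.1) = -1.4
E[N²] = (-6)²(0.6) + (5)²(0.3) + (7)²(0.1) = 34
Var(N) = E[N²] − (E[N])² = 34 − (-1.4)² = 32.04
sd(N) = √32.04 ≈ 5.660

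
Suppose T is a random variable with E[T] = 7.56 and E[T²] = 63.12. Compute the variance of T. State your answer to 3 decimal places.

5.966

var(T) = 63.12 − (7.56)² = 5.9664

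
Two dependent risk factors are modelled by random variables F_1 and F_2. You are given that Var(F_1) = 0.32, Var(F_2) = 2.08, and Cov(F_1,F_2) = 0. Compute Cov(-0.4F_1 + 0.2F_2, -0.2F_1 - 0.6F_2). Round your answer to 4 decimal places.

-0.2240

Cov(-0.4F_1 + 0.2F_2, -0.2F_1 - 0.6F_2) = (-0.4)(-0.2)Var(F_1) + (0.2)(-0.6)Var(F_2) + [(-0.4)(-0.6) + (0.2)(-0.2)]Cov(F_1,F_2)
= 0.08·0.32 + -0.12·2.08 + 0.2·0 = -0.224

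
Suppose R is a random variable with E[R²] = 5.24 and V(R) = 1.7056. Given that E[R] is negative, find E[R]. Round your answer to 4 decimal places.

(E[R])² = E[R²] − V(R) = 5.24 − 1.7056 = 3.5344
E[R] = −√3.5344 = -1.88

-1.8800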